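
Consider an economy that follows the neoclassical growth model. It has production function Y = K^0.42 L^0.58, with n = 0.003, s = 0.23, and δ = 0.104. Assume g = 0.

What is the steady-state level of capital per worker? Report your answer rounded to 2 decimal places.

k* ≈ 3.74

At the steady state, Δk = 0, so s·k^α = (n + δ)·k.
Dividing both sides by k: k^(1−α) = s / (n + δ).
k^0.58 = 0.23 / (0.003 + 0.104) = 0.23 / 0.107 = 2.1495
k* = 2.1495^(1/0.58) ≈ 3.7411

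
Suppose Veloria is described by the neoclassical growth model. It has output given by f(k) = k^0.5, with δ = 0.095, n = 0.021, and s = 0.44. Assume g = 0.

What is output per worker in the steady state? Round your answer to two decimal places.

y* = 3.79

In steady state, investment equals break-even investment: s·k^α = (n + δ)·k.
Rearranging, k^(1−α) = s / (n + δ).
k^0.5 = 0.44 / (0.021 + 0.095) = 0.44 / 0.116 = 3.7931
k* = 3.7931^(1/0.5) ≈ 14.3876
y* = (k*)^α = 14.3876^0.5 ≈ 3.7931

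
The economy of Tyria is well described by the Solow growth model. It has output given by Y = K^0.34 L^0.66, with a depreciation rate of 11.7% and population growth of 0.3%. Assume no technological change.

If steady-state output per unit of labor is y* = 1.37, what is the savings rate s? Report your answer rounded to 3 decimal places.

Steady state requires s·f(k) = (n + δ)·k, i.e. s·k^α = (n + δ)·k.
Since y* = [s/(n + δ)]^(α/(1−α)), we have s/(n + δ) = (y*)^((1−α)/α) = 1.37^1.9412 = 1.8425.
Therefore s = 1.8425 × (n + δ) = 1.8425 × 0.120 = 0.2211.

s ≈ 0.221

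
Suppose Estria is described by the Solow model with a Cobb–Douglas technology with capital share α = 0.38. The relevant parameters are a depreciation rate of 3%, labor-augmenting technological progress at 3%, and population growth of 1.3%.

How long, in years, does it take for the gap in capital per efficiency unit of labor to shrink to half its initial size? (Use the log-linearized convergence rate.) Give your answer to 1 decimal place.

half-life ≈ 15.3 years

Near the steady state the convergence rate is λ = (1 − α)(n + g + δ).
λ = (1 − 0.38) × 0.073 = 0.62 × 0.073 = 0.04526
Half-life = ln 2 / λ = 0.6931 / 0.04526 ≈ 15.31 years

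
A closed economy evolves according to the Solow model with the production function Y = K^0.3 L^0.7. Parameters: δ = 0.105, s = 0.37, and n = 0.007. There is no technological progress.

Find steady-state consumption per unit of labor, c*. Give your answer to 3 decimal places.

In steady state, investment equals break-even investment: s·k^α = (n + δ)·k.
Rearranging, k^(1−α) = s / (n + δ).
k^0.7 = 0.37 / (0.007 + 0.105) = 0.37 / 0.112 = 3.3036
k* = 3.3036^(1/0.7) ≈ 5.5133
y* = (k*)^α = 5.5133^0.3 ≈ 1.6689
c* = (1 − s)·y* = (1 − 0.37) × 1.6689 ≈ 1.0514

c* ≈ 1.051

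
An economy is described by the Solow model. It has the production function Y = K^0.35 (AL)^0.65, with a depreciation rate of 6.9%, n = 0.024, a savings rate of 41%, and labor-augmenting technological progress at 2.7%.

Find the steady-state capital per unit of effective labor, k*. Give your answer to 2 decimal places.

k* = 6.62

In steady state, investment equals break-even investment: s·k^α = (n + g + δ)·k.
Rearranging, k^(1−α) = s / (n + g + δ).
k^0.65 = 0.41 / (0.024 + 0.027 + 0.069) = 0.41 / 0.120 = 3.4167
k* = 3.4167^(1/0.65) ≈ 6.6212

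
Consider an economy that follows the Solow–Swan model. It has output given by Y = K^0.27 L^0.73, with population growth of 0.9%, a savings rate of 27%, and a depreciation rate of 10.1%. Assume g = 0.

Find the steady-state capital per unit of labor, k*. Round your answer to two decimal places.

At the steady state, Δk = 0, so s·k^α = (n + δ)·k.
Dividing both sides by k: k^(1−α) = s / (n + δ).
k^0.73 = 0.27 / (0.009 + 0.101) = 0.27 / 0.110 = 2.4545
k* = 2.4545^(1/0.73) ≈ 3.4213

k* = 3.42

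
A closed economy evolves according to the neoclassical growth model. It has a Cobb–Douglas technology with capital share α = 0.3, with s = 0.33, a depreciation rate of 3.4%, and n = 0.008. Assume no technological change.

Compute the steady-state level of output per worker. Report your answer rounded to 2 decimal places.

Steady state requires s·f(k) = (n + δ)·k, i.e. s·k^α = (n + δ)·k.
Rearranging, k^(1−α) = s / (n + δ).
k^0.7 = 0.33 / (0.008 + 0.034) = 0.33 / 0.042 = 7.8571
k* = 7.8571^(1/0.7) ≈ 19.0084
y* = (k*)^α = 19.0084^0.3 ≈ 2.4193

y* ≈ 2.42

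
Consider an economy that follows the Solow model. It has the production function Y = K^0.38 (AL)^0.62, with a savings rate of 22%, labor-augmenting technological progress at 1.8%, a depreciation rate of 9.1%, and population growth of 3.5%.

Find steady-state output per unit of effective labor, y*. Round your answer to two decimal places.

y* = 1.30

At the steady state, Δk = 0, so s·k^α = (n + g + δ)·k.
Rearranging, k^(1−α) = s / (n + g + δ).
k^0.62 = 0.22 / (0.035 + 0.018 + 0.091) = 0.22 / 0.144 = 1.5278
k* = 1.5278^(1/0.62) ≈ 1.9810
y* = (k*)^α = 1.9810^0.38 ≈ 1.2966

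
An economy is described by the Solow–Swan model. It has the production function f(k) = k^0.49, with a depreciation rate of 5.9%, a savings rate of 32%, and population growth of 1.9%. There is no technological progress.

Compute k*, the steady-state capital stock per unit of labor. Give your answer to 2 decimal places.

k* ≈ 15.92

Steady state requires s·f(k) = (n + δ)·k, i.e. s·k^α = (n + δ)·k.
Rearranging, k^(1−α) = s / (n + δ).
k^0.51 = 0.32 / (0.019 + 0.059) = 0.32 / 0.078 = 4.1026
k* = 4.1026^(1/0.51) ≈ 15.9249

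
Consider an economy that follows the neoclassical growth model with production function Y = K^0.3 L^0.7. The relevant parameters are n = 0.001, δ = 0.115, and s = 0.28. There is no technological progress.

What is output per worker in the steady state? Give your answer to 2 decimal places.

y* ≈ 1.46

At the steady state, Δk = 0, so s·k^α = (n + δ)·k.
Dividing both sides by k: k^(1−α) = s / (n + δ).
k^0.7 = 0.28 / (0.001 + 0.115) = 0.28 / 0.116 = 2.4138
k* = 2.4138^(1/0.7) ≈ 3.5214
y* = (k*)^α = 3.5214^0.3 ≈ 1.4589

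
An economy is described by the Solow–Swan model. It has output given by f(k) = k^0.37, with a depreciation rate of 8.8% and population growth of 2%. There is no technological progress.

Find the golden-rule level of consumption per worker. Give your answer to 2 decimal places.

c_gold ≈ 1.30

At the golden rule, f'(k) = n + δ, so α·k^(α−1) = n + δ and k_gold = (α/(n + δ))^(1/(1−α)).
k_gold = (0.37/0.108)^(1/0.63) = 3.4259^1.5873 ≈ 7.0607
c_gold = f(k_gold) − (n + δ)·k_gold = 2.0610 − 0.108×7.0607 ≈ 1.2984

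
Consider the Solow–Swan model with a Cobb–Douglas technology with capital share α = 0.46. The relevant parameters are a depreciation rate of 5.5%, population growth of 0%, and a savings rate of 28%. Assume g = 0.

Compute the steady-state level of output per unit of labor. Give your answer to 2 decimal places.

y* = 4.00

At the steady state, Δk = 0, so s·k^α = (n + δ)·k.
Dividing both sides by k: k^(1−α) = s / (n + δ).
k^0.54 = 0.28 / (0.000 + 0.055) = 0.28 / 0.055 = 5.0909
k* = 5.0909^(1/0.54) ≈ 20.3647
y* = (k*)^α = 20.3647^0.46 ≈ 4.0002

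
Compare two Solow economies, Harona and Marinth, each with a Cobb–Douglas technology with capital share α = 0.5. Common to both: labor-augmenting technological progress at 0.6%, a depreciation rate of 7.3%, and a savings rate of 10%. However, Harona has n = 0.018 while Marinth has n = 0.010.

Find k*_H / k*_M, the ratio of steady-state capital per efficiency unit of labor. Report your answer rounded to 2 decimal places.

ratio ≈ 0.84

Steady-state k* = [s/(n + g + δ)]^(1/(1−α)), so the ratio is [ (s_H/(n + g + δ)_H) / (s_M/(n + g + δ)_M) ]^2.
s_H/(n + g + δ)_H = 0.10/0.097 = 1.0309; s_M/(n + g + δ)_M = 0.10/0.089 = 1.1236.
Ratio = (1.0309/1.1236)^2 = 0.9175^2 ≈ 0.8418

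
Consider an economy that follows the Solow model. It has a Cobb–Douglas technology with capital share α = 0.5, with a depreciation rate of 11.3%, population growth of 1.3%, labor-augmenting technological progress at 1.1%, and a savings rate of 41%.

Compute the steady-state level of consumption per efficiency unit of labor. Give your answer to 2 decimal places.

In steady state, investment equals break-even investment: s·k^α = (n + g + δ)·k.
Dividing both sides by k: k^(1−α) = s / (n + g + δ).
k^0.5 = 0.41 / (0.013 + 0.011 + 0.113) = 0.41 / 0.137 = 2.9927
k* = 2.9927^(1/0.5) ≈ 8.9563
y* = (k*)^α = 8.9563^0.5 ≈ 2.9927
c* = (1 − s)·y* = (1 − 0.41) × 2.9927 ≈ 1.7657

c* ≈ 1.77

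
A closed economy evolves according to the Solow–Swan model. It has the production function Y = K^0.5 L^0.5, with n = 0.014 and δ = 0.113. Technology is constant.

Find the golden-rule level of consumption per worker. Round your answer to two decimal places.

At the golden rule, f'(k) = n + δ, so α·k^(α−1) = n + δ and k_gold = (α/(n + δ))^(1/(1−α)).
k_gold = (0.5/0.127)^(1/0.5) = 3.9370^2 ≈ 15.5000
c_gold = f(k_gold) − (n + δ)·k_gold = 3.9370 − 0.127×15.5000 ≈ 1.9685

c_gold ≈ 1.97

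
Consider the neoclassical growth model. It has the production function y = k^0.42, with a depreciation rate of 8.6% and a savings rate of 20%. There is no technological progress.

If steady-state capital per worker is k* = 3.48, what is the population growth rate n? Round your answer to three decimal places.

At the steady state, Δk = 0, so s·k^α = (n + δ)·k.
So s / (n + δ) = (k*)^(1−α) = 3.48^0.58 = 2.0612.
Therefore n + δ = s / 2.0612 = 0.20 / 2.0612 = 0.0970, so n = 0.0970 − 0.086 = 0.0110.

n ≈ 0.011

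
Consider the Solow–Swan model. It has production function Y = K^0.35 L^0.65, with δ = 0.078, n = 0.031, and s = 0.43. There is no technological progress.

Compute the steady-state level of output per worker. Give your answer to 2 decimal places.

Steady state requires s·f(k) = (n + δ)·k, i.e. s·k^α = (n + δ)·k.
Dividing both sides by k: k^(1−α) = s / (n + δ).
k^0.65 = 0.43 / (0.031 + 0.078) = 0.43 / 0.109 = 3.9450
k* = 3.9450^(1/0.65) ≈ 8.2603
y* = (k*)^α = 8.2603^0.35 ≈ 2.0939

y* = 2.09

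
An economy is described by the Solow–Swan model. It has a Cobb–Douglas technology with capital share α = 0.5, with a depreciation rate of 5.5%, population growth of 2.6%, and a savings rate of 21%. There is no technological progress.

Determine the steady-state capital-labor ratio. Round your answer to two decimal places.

k* ≈ 6.72

Steady state requires s·f(k) = (n + δ)·k, i.e. s·k^α = (n + δ)·k.
Rearranging, k^(1−α) = s / (n + δ).
k^0.5 = 0.21 / (0.026 + 0.055) = 0.21 / 0.081 = 2.5926
k* = 2.5926^(1/0.5) ≈ 6.7216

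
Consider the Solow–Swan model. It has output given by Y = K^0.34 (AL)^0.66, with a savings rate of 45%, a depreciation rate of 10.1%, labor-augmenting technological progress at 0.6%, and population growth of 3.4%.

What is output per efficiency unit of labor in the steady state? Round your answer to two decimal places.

Steady state requires s·f(k) = (n + g + δ)·k, i.e. s·k^α = (n + g + δ)·k.
Rearranging, k^(1−α) = s / (n + g + δ).
k^0.66 = 0.45 / (0.034 + 0.006 + 0.101) = 0.45 / 0.141 = 3.1915
k* = 3.1915^(1/0.66) ≈ 5.8027
y* = (k*)^α = 5.8027^0.34 ≈ 1.8182

y* ≈ 1.82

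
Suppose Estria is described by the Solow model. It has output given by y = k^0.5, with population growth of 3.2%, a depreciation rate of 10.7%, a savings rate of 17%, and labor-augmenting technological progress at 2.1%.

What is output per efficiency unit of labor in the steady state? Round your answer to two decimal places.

Steady state requires s·f(k) = (n + g + δ)·k, i.e. s·k^α = (n + g + δ)·k.
Rearranging, k^(1−α) = s / (n + g + δ).
k^0.5 = 0.17 / (0.032 + 0.021 + 0.107) = 0.17 / 0.160 = 1.0625
k* = 1.0625^(1/0.5) ≈ 1.1289
y* = (k*)^α = 1.1289^0.5 ≈ 1.0625

y* ≈ 1.06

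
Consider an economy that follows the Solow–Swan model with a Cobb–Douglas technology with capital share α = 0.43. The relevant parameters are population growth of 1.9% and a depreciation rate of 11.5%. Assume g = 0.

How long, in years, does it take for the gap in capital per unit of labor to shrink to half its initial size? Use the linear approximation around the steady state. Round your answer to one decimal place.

about 9.1 years

Near the steady state the convergence rate is λ = (1 − α)(n + δ).
λ = (1 − 0.43) × 0.134 = 0.57 × 0.134 = 0.07638
Half-life = ln 2 / λ = 0.6931 / 0.07638 ≈ 9.07 years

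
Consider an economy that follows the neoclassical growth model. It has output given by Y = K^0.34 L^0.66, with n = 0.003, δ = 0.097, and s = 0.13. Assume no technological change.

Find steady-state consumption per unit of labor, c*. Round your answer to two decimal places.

c* ≈ 1.00

At the steady state, Δk = 0, so s·k^α = (n + δ)·k.
Dividing both sides by k: k^(1−α) = s / (n + δ).
k^0.66 = 0.13 / (0.003 + 0.097) = 0.13 / 0.100 = 1.3000
k* = 1.3000^(1/0.66) ≈ 1.4881
y* = (k*)^α = 1.4881^0.34 ≈ 1.1447
c* = (1 − s)·y* = (1 − 0.13) × 1.1447 ≈ 0.9959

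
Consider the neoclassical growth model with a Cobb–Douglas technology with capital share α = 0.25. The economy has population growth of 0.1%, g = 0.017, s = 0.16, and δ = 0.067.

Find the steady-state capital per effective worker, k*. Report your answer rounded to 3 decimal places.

k* = 2.324

At the steady state, Δk = 0, so s·k^α = (n + g + δ)·k.
Dividing both sides by k: k^(1−α) = s / (n + g + δ).
k^0.75 = 0.16 / (0.001 + 0.017 + 0.067) = 0.16 / 0.085 = 1.8824
k* = 1.8824^(1/0.75) ≈ 2.3242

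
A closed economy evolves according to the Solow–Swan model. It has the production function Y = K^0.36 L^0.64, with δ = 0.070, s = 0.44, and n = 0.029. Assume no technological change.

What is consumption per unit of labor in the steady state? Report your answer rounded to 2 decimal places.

Steady state requires s·f(k) = (n + δ)·k, i.e. s·k^α = (n + δ)·k.
Dividing both sides by k: k^(1−α) = s / (n + δ).
k^0.64 = 0.44 / (0.029 + 0.070) = 0.44 / 0.099 = 4.4444
k* = 4.4444^(1/0.64) ≈ 10.2851
y* = (k*)^α = 10.2851^0.36 ≈ 2.3142
c* = (1 − s)·y* = (1 − 0.44) × 2.3142 ≈ 1.2960

c* = 1.30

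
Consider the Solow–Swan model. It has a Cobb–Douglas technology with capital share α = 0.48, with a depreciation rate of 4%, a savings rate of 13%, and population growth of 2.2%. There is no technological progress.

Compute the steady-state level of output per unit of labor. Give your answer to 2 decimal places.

y* ≈ 1.98

At the steady state, Δk = 0, so s·k^α = (n + δ)·k.
Dividing both sides by k: k^(1−α) = s / (n + δ).
k^0.52 = 0.13 / (0.022 + 0.040) = 0.13 / 0.062 = 2.0968
k* = 2.0968^(1/0.52) ≈ 4.1532
y* = (k*)^α = 4.1532^0.48 ≈ 1.9807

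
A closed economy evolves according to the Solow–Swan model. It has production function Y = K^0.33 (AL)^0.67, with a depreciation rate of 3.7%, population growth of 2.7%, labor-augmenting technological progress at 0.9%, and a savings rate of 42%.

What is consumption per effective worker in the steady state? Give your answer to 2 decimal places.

c* ≈ 1.37

In steady state, investment equals break-even investment: s·k^α = (n + g + δ)·k.
Dividing both sides by k: k^(1−α) = s / (n + g + δ).
k^0.67 = 0.42 / (0.027 + 0.009 + 0.037) = 0.42 / 0.073 = 5.7534
k* = 5.7534^(1/0.67) ≈ 13.6212
y* = (k*)^α = 13.6212^0.33 ≈ 2.3675
c* = (1 − s)·y* = (1 − 0.42) × 2.3675 ≈ 1.3732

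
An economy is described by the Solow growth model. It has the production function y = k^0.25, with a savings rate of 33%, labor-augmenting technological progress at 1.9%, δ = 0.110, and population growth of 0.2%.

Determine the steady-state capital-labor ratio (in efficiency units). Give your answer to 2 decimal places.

At the steady state, Δk = 0, so s·k^α = (n + g + δ)·k.
Rearranging, k^(1−α) = s / (n + g + δ).
k^0.75 = 0.33 / (0.002 + 0.019 + 0.110) = 0.33 / 0.131 = 2.5191
k* = 2.5191^(1/0.75) ≈ 3.4276

k* ≈ 3.43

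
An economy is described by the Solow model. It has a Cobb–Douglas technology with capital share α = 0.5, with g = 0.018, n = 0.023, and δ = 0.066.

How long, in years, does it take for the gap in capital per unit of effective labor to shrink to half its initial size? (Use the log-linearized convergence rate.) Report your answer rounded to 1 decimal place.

Near the steady state the convergence rate is λ = (1 − α)(n + g + δ).
λ = (1 − 0.5) × 0.107 = 0.5 × 0.107 = 0.0535
Half-life = ln 2 / λ = 0.6931 / 0.0535 ≈ 12.96 years

t_½ ≈ 13.0 years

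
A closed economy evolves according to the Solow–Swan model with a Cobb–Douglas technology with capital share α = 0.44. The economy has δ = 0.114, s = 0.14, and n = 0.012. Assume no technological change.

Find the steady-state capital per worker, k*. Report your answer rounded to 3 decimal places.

Steady state requires s·f(k) = (n + δ)·k, i.e. s·k^α = (n + δ)·k.
Rearranging, k^(1−α) = s / (n + δ).
k^0.56 = 0.14 / (0.012 + 0.114) = 0.14 / 0.126 = 1.1111
k* = 1.1111^(1/0.56) ≈ 1.2070

k* ≈ 1.207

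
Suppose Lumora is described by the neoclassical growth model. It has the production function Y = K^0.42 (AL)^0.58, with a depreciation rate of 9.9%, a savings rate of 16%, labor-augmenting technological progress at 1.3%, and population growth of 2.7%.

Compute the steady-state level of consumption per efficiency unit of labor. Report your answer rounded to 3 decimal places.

c* ≈ 0.930

In steady state, investment equals break-even investment: s·k^α = (n + g + δ)·k.
Rearranging, k^(1−α) = s / (n + g + δ).
k^0.58 = 0.16 / (0.027 + 0.013 + 0.099) = 0.16 / 0.139 = 1.1511
k* = 1.1511^(1/0.58) ≈ 1.2746
y* = (k*)^α = 1.2746^0.42 ≈ 1.1073
c* = (1 − s)·y* = (1 − 0.16) × 1.1073 ≈ 0.9301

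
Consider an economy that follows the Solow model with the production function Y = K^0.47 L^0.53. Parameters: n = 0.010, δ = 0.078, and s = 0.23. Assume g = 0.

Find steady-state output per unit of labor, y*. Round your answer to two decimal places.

In steady state, investment equals break-even investment: s·k^α = (n + δ)·k.
Rearranging, k^(1−α) = s / (n + δ).
k^0.53 = 0.23 / (0.010 + 0.078) = 0.23 / 0.088 = 2.6136
k* = 2.6136^(1/0.53) ≈ 6.1269
y* = (k*)^α = 6.1269^0.47 ≈ 2.3442

y* = 2.34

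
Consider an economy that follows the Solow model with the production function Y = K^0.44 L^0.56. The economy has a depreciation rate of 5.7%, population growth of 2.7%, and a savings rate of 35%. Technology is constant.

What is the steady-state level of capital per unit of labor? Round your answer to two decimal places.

In steady state, investment equals break-even investment: s·k^α = (n + δ)·k.
Dividing both sides by k: k^(1−α) = s / (n + δ).
k^0.56 = 0.35 / (0.027 + 0.057) = 0.35 / 0.084 = 4.1667
k* = 4.1667^(1/0.56) ≈ 12.7871

k* = 12.79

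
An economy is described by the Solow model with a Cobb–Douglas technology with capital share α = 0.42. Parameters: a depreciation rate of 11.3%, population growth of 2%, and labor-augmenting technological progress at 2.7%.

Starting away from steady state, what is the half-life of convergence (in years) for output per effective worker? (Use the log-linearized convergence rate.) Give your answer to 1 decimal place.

t_½ ≈ 7.5 years

Near the steady state the convergence rate is λ = (1 − α)(n + g + δ).
λ = (1 − 0.42) × 0.160 = 0.58 × 0.160 = 0.0928
Half-life = ln 2 / λ = 0.6931 / 0.0928 ≈ 7.47 years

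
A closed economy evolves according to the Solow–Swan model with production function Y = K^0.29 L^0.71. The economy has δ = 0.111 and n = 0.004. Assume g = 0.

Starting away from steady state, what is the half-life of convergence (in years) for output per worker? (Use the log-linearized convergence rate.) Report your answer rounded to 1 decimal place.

Near the steady state the convergence rate is λ = (1 − α)(n + δ).
λ = (1 − 0.29) × 0.115 = 0.71 × 0.115 = 0.08165
Half-life = ln 2 / λ = 0.6931 / 0.08165 ≈ 8.49 years

t_½ ≈ 8.5 years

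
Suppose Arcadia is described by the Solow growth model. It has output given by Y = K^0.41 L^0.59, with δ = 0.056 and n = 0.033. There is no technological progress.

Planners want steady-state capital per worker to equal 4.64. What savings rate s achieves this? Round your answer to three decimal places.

At the steady state, Δk = 0, so s·k^α = (n + δ)·k.
So s / (n + δ) = (k*)^(1−α) = 4.64^0.59 = 2.4731.
Therefore s = 2.4731 × (n + δ) = 2.4731 × 0.089 = 0.2201.

s ≈ 0.220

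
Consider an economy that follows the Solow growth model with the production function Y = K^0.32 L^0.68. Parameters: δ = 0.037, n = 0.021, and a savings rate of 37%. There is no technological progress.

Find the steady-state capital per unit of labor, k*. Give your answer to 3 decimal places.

k* = 15.258

Steady state requires s·f(k) = (n + δ)·k, i.e. s·k^α = (n + δ)·k.
Dividing both sides by k: k^(1−α) = s / (n + δ).
k^0.68 = 0.37 / (0.021 + 0.037) = 0.37 / 0.058 = 6.3793
k* = 6.3793^(1/0.68) ≈ 15.2577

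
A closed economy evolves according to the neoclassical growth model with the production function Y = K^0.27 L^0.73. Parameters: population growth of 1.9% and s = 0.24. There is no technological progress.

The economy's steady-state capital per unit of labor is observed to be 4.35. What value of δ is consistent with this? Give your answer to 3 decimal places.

Steady state requires s·f(k) = (n + δ)·k, i.e. s·k^α = (n + δ)·k.
So s / (n + δ) = (k*)^(1−α) = 4.35^0.73 = 2.9248.
Therefore n + δ = s / 2.9248 = 0.24 / 2.9248 = 0.0821, so δ = 0.0821 − 0.019 = 0.0631.

δ ≈ 0.063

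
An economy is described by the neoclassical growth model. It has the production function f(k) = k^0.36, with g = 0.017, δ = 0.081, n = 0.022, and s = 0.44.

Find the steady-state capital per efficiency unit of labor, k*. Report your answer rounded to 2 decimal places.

k* = 7.62

At the steady state, Δk = 0, so s·k^α = (n + g + δ)·k.
Rearranging, k^(1−α) = s / (n + g + δ).
k^0.64 = 0.44 / (0.022 + 0.017 + 0.081) = 0.44 / 0.120 = 3.6667
k* = 3.6667^(1/0.64) ≈ 7.6152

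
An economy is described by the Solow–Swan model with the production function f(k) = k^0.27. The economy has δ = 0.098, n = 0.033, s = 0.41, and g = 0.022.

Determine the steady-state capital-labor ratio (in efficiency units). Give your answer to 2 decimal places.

In steady state, investment equals break-even investment: s·k^α = (n + g + δ)·k.
Rearranging, k^(1−α) = s / (n + g + δ).
k^0.73 = 0.41 / (0.033 + 0.022 + 0.098) = 0.41 / 0.153 = 2.6797
k* = 2.6797^(1/0.73) ≈ 3.8585

k* = 3.86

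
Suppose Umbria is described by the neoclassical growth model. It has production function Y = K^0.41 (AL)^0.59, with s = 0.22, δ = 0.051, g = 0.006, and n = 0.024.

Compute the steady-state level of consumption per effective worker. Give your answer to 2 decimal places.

At the steady state, Δk = 0, so s·k^α = (n + g + δ)·k.
Rearranging, k^(1−α) = s / (n + g + δ).
k^0.59 = 0.22 / (0.024 + 0.006 + 0.051) = 0.22 / 0.081 = 2.7160
k* = 2.7160^(1/0.59) ≈ 5.4384
y* = (k*)^α = 5.4384^0.41 ≈ 2.0024
c* = (1 − s)·y* = (1 − 0.22) × 2.0024 ≈ 1.5619

c* ≈ 1.56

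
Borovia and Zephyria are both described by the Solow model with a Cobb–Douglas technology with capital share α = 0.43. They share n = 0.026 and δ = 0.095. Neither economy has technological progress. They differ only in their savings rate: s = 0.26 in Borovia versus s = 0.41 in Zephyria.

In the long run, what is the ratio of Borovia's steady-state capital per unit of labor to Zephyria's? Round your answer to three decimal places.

k*_B / k*_Z ≈ 0.450

Steady-state k* = [s/(n + δ)]^(1/(1−α)), so the ratio is [ (s_B/(n + δ)_B) / (s_Z/(n + δ)_Z) ]^1.7544.
s_B/(n + δ)_B = 0.26/0.121 = 2.1488; s_Z/(n + δ)_Z = 0.41/0.121 = 3.3884.
Ratio = (2.1488/3.3884)^1.7544 = 0.6342^1.7544 ≈ 0.4498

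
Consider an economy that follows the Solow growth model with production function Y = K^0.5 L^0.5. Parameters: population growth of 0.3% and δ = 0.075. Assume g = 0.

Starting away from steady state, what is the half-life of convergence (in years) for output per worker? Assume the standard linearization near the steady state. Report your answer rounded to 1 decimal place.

half-life ≈ 17.8 years

Near the steady state the convergence rate is λ = (1 − α)(n + δ).
λ = (1 − 0.5) × 0.078 = 0.5 × 0.078 = 0.0390
Half-life = ln 2 / λ = 0.6931 / 0.0390 ≈ 17.77 years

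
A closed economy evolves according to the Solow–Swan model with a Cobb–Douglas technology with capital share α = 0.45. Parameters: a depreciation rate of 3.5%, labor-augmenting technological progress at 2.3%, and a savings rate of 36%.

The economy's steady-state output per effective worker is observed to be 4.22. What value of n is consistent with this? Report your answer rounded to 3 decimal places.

n ≈ 0.004

In steady state, investment equals break-even investment: s·k^α = (n + g + δ)·k.
Since y* = [s/(n + g + δ)]^(α/(1−α)), we have s/(n + g + δ) = (y*)^((1−α)/α) = 4.22^1.2222 = 5.8111.
Therefore n + g + δ = s / 5.8111 = 0.36 / 5.8111 = 0.0620, so n = 0.0620 − 0.058 = 0.0040.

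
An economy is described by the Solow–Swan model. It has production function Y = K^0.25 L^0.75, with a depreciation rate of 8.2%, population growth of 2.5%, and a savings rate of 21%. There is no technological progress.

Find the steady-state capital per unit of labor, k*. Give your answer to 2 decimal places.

At the steady state, Δk = 0, so s·k^α = (n + δ)·k.
Dividing both sides by k: k^(1−α) = s / (n + δ).
k^0.75 = 0.21 / (0.025 + 0.082) = 0.21 / 0.107 = 1.9626
k* = 1.9626^(1/0.75) ≈ 2.4572

k* = 2.46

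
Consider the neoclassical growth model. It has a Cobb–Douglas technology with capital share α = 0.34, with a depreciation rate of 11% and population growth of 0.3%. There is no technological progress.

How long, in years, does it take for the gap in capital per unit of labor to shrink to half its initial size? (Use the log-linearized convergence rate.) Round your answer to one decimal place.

t_½ ≈ 9.3 years

Near the steady state the convergence rate is λ = (1 − α)(n + δ).
λ = (1 − 0.34) × 0.113 = 0.66 × 0.113 = 0.07458
Half-life = ln 2 / λ = 0.6931 / 0.07458 ≈ 9.29 years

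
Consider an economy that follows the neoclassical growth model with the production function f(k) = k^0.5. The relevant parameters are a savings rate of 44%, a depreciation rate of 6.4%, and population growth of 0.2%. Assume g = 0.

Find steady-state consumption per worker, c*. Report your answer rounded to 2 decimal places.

At the steady state, Δk = 0, so s·k^α = (n + δ)·k.
Dividing both sides by k: k^(1−α) = s / (n + δ).
k^0.5 = 0.44 / (0.002 + 0.064) = 0.44 / 0.066 = 6.6667
k* = 6.6667^(1/0.5) ≈ 44.4449
y* = (k*)^α = 44.4449^0.5 ≈ 6.6667
c* = (1 − s)·y* = (1 − 0.44) × 6.6667 ≈ 3.7334

c* ≈ 3.73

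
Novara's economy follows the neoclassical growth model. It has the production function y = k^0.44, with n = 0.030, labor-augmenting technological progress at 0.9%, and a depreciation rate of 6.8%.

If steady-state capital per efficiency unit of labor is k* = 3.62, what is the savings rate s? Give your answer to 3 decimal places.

s ≈ 0.220

Steady state requires s·f(k) = (n + g + δ)·k, i.e. s·k^α = (n + g + δ)·k.
So s / (n + g + δ) = (k*)^(1−α) = 3.62^0.56 = 2.0553.
Therefore s = 2.0553 × (n + g + δ) = 2.0553 × 0.107 = 0.2199.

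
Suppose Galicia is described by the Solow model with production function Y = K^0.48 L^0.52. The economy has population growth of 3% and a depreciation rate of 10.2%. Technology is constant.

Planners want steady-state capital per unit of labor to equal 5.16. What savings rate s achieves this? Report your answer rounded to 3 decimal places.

s ≈ 0.310

Steady state requires s·f(k) = (n + δ)·k, i.e. s·k^α = (n + δ)·k.
So s / (n + δ) = (k*)^(1−α) = 5.16^0.52 = 2.3473.
Therefore s = 2.3473 × (n + δ) = 2.3473 × 0.132 = 0.3098.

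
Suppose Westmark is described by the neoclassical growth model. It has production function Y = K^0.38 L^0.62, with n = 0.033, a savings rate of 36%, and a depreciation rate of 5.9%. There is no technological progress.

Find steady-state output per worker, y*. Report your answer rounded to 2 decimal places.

Steady state requires s·f(k) = (n + δ)·k, i.e. s·k^α = (n + δ)·k.
Rearranging, k^(1−α) = s / (n + δ).
k^0.62 = 0.36 / (0.033 + 0.059) = 0.36 / 0.092 = 3.9130
k* = 3.9130^(1/0.62) ≈ 9.0294
y* = (k*)^α = 9.0294^0.38 ≈ 2.3075

y* = 2.31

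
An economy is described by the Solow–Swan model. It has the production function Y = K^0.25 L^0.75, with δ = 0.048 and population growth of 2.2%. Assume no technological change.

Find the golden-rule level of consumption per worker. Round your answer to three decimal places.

c_gold ≈ 1.146

At the golden rule, f'(k) = n + δ, so α·k^(α−1) = n + δ and k_gold = (α/(n + δ))^(1/(1−α)).
k_gold = (0.25/0.070)^(1/0.75) = 3.5714^1.3333 ≈ 5.4588
c_gold = f(k_gold) − (n + δ)·k_gold = 1.5285 − 0.070×5.4588 ≈ 1.1464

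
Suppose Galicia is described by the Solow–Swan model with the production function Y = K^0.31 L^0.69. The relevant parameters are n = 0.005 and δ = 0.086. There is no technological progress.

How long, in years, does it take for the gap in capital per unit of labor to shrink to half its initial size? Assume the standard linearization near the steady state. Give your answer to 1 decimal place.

Near the steady state the convergence rate is λ = (1 − α)(n + δ).
λ = (1 − 0.31) × 0.091 = 0.69 × 0.091 = 0.06279
Half-life = ln 2 / λ = 0.6931 / 0.06279 ≈ 11.04 years

about 11.0 years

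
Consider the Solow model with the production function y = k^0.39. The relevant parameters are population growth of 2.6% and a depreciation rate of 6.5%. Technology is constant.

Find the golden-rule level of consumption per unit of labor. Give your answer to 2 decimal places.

At the golden rule, f'(k) = n + δ, so α·k^(α−1) = n + δ and k_gold = (α/(n + δ))^(1/(1−α)).
k_gold = (0.39/0.091)^(1/0.61) = 4.2857^1.6393 ≈ 10.8661
c_gold = f(k_gold) − (n + δ)·k_gold = 2.5355 − 0.091×10.8661 ≈ 1.5467

c_gold ≈ 1.55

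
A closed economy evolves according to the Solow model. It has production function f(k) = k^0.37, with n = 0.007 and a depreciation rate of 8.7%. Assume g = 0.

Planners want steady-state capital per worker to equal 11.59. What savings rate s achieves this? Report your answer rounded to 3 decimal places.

In steady state, investment equals break-even investment: s·k^α = (n + δ)·k.
So s / (n + δ) = (k*)^(1−α) = 11.59^0.63 = 4.6814.
Therefore s = 4.6814 × (n + δ) = 4.6814 × 0.094 = 0.4401.

s ≈ 0.440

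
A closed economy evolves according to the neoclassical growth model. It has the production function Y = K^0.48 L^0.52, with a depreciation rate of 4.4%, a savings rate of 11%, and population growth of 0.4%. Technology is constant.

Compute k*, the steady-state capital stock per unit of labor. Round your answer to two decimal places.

k* ≈ 4.93

Steady state requires s·f(k) = (n + δ)·k, i.e. s·k^α = (n + δ)·k.
Dividing both sides by k: k^(1−α) = s / (n + δ).
k^0.52 = 0.11 / (0.004 + 0.044) = 0.11 / 0.048 = 2.2917
k* = 2.2917^(1/0.52) ≈ 4.9273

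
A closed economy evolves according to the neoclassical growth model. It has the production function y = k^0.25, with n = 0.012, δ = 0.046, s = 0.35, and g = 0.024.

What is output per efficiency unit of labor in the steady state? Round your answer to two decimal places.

y* ≈ 1.62

Steady state requires s·f(k) = (n + g + δ)·k, i.e. s·k^α = (n + g + δ)·k.
Dividing both sides by k: k^(1−α) = s / (n + g + δ).
k^0.75 = 0.35 / (0.012 + 0.024 + 0.046) = 0.35 / 0.082 = 4.2683
k* = 4.2683^(1/0.75) ≈ 6.9237
y* = (k*)^α = 6.9237^0.25 ≈ 1.6221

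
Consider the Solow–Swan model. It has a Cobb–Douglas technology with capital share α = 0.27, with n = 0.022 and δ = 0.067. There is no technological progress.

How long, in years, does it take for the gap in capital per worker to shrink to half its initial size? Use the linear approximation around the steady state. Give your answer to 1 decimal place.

Near the steady state the convergence rate is λ = (1 − α)(n + δ).
λ = (1 − 0.27) × 0.089 = 0.73 × 0.089 = 0.06497
Half-life = ln 2 / λ = 0.6931 / 0.06497 ≈ 10.67 years

half-life ≈ 10.7 years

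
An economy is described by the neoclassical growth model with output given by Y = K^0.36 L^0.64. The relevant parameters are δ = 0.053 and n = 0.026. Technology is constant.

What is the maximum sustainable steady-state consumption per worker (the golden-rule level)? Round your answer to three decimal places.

c_gold ≈ 1.502

At the golden rule, f'(k) = n + δ, so α·k^(α−1) = n + δ and k_gold = (α/(n + δ))^(1/(1−α)).
k_gold = (0.36/0.079)^(1/0.64) = 4.5570^1.5625 ≈ 10.6951
c_gold = f(k_gold) − (n + δ)·k_gold = 2.3470 − 0.079×10.6951 ≈ 1.5021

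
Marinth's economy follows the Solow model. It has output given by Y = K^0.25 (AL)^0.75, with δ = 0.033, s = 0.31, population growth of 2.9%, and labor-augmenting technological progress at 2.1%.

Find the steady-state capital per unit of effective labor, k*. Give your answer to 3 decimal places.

In steady state, investment equals break-even investment: s·k^α = (n + g + δ)·k.
Dividing both sides by k: k^(1−α) = s / (n + g + δ).
k^0.75 = 0.31 / (0.029 + 0.021 + 0.033) = 0.31 / 0.083 = 3.7349
k* = 3.7349^(1/0.75) ≈ 5.7948

k* = 5.795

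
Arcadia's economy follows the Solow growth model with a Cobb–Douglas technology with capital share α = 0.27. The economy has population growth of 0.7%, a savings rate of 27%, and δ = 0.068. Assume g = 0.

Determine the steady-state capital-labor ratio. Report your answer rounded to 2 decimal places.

In steady state, investment equals break-even investment: s·k^α = (n + δ)·k.
Dividing both sides by k: k^(1−α) = s / (n + δ).
k^0.73 = 0.27 / (0.007 + 0.068) = 0.27 / 0.075 = 3.6000
k* = 3.6000^(1/0.73) ≈ 5.7817

k* ≈ 5.78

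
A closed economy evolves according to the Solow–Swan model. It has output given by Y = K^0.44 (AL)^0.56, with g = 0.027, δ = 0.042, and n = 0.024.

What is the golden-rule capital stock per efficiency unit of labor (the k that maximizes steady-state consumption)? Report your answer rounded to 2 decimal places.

The golden rule sets f'(k) = n + g + δ, i.e. α·k^(α−1) = n + g + δ.
So k^(1−α) = α / (n + g + δ) = 0.44 / 0.093 = 4.7312.
k_gold = 4.7312^(1/0.56) ≈ 16.0438

k_gold ≈ 16.04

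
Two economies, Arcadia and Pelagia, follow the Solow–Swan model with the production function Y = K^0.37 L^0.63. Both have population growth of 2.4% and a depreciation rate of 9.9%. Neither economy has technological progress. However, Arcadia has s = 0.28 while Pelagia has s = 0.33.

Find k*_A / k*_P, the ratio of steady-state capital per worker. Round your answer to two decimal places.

Steady-state k* = [s/(n + δ)]^(1/(1−α)), so the ratio is [ (s_A/(n + δ)_A) / (s_P/(n + δ)_P) ]^1.5873.
s_A/(n + δ)_A = 0.28/0.123 = 2.2764; s_P/(n + δ)_P = 0.33/0.123 = 2.6829.
Ratio = (2.2764/2.6829)^1.5873 = 0.8485^1.5873 ≈ 0.7705

k*_A / k*_P ≈ 0.77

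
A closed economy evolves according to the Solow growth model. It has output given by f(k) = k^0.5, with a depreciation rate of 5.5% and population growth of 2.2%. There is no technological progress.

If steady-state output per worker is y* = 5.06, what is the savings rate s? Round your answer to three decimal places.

Steady state requires s·f(k) = (n + δ)·k, i.e. s·k^α = (n + δ)·k.
Since y* = [s/(n + δ)]^(α/(1−α)), we have s/(n + δ) = (y*)^((1−α)/α) = 5.06^1 = 5.0600.
Therefore s = 5.0600 × (n + δ) = 5.0600 × 0.077 = 0.3896.

s ≈ 0.390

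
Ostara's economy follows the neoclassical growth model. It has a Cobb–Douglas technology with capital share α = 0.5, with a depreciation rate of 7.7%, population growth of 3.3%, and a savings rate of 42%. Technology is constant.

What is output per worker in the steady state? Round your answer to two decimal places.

At the steady state, Δk = 0, so s·k^α = (n + δ)·k.
Rearranging, k^(1−α) = s / (n + δ).
k^0.5 = 0.42 / (0.033 + 0.077) = 0.42 / 0.110 = 3.8182
k* = 3.8182^(1/0.5) ≈ 14.5787
y* = (k*)^α = 14.5787^0.5 ≈ 3.8182

y* ≈ 3.82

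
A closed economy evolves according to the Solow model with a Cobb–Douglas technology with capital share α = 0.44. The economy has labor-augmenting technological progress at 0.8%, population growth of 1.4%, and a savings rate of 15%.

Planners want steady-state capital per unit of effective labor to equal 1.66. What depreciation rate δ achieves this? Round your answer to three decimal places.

δ ≈ 0.091

Steady state requires s·f(k) = (n + g + δ)·k, i.e. s·k^α = (n + g + δ)·k.
So s / (n + g + δ) = (k*)^(1−α) = 1.66^0.56 = 1.3282.
Therefore n + g + δ = s / 1.3282 = 0.15 / 1.3282 = 0.1129, so δ = 0.1129 − 0.022 = 0.0909.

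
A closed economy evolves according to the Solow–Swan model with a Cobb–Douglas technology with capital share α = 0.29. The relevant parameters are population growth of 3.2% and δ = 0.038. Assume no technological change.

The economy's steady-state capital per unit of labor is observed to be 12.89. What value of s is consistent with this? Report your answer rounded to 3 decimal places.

s ≈ 0.430

In steady state, investment equals break-even investment: s·k^α = (n + δ)·k.
So s / (n + δ) = (k*)^(1−α) = 12.89^0.71 = 6.1416.
Therefore s = 6.1416 × (n + δ) = 6.1416 × 0.070 = 0.4299.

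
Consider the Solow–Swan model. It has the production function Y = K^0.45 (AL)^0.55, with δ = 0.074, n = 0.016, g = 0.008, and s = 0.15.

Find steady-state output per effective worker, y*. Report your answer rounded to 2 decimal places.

At the steady state, Δk = 0, so s·k^α = (n + g + δ)·k.
Rearranging, k^(1−α) = s / (n + g + δ).
k^0.55 = 0.15 / (0.016 + 0.008 + 0.074) = 0.15 / 0.098 = 1.5306
k* = 1.5306^(1/0.55) ≈ 2.1683
y* = (k*)^α = 2.1683^0.45 ≈ 1.4166

y* ≈ 1.42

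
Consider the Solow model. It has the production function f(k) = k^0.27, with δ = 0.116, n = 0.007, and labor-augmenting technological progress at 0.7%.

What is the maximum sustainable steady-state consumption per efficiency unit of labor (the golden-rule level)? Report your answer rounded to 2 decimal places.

c_gold ≈ 0.96

At the golden rule, f'(k) = n + g + δ, so α·k^(α−1) = n + g + δ and k_gold = (α/(n + g + δ))^(1/(1−α)).
k_gold = (0.27/0.130)^(1/0.73) = 2.0769^1.3699 ≈ 2.7216
c_gold = f(k_gold) − (n + g + δ)·k_gold = 1.3104 − 0.130×2.7216 ≈ 0.9566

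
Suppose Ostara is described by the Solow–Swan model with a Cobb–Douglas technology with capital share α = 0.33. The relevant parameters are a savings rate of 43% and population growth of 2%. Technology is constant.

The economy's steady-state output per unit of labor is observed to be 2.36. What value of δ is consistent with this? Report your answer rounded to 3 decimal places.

Steady state requires s·f(k) = (n + δ)·k, i.e. s·k^α = (n + δ)·k.
Since y* = [s/(n + δ)]^(α/(1−α)), we have s/(n + δ) = (y*)^((1−α)/α) = 2.36^2.0303 = 5.7164.
Therefore n + δ = s / 5.7164 = 0.43 / 5.7164 = 0.0752, so δ = 0.0752 − 0.020 = 0.0552.

δ ≈ 0.055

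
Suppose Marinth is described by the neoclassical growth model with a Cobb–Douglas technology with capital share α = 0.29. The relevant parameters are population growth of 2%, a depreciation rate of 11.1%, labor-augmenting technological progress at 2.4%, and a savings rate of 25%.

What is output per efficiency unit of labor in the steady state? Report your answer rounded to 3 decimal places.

y* ≈ 1.216

At the steady state, Δk = 0, so s·k^α = (n + g + δ)·k.
Dividing both sides by k: k^(1−α) = s / (n + g + δ).
k^0.71 = 0.25 / (0.020 + 0.024 + 0.111) = 0.25 / 0.155 = 1.6129
k* = 1.6129^(1/0.71) ≈ 1.9607
y* = (k*)^α = 1.9607^0.29 ≈ 1.2156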